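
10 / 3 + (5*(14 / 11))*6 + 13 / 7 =10019 / 231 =43.37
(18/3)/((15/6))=12/5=2.40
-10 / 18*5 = -25 / 9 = -2.78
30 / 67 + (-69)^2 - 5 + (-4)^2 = 319754 / 67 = 4772.45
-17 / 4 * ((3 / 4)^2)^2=-1377 / 1024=-1.34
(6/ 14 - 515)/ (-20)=1801/ 70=25.73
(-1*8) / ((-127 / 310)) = 2480 / 127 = 19.53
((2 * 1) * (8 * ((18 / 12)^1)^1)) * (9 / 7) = 216 / 7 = 30.86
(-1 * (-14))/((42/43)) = 43/3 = 14.33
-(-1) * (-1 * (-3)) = 3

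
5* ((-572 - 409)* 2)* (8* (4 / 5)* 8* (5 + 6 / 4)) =-3264768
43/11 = 3.91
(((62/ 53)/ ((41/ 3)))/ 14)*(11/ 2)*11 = 11253/ 30422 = 0.37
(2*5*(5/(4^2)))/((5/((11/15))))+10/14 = 197/168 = 1.17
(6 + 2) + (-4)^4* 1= 264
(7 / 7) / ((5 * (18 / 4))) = 2 / 45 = 0.04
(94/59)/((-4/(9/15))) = -141/590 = -0.24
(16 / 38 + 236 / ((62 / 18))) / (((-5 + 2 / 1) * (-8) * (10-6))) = 10151 / 14136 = 0.72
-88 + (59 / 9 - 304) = -3469 / 9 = -385.44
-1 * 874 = -874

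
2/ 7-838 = -5864/ 7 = -837.71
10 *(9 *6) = 540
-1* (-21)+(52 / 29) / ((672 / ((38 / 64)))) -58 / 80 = 20.28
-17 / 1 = -17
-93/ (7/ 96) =-8928/ 7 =-1275.43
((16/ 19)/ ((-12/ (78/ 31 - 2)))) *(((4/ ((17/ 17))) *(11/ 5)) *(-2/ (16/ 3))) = 352/ 2945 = 0.12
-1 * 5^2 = -25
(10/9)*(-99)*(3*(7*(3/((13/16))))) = -110880/13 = -8529.23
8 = 8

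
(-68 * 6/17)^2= 576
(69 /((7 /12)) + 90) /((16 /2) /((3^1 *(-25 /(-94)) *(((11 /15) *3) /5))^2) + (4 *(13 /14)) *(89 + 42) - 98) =793881 /1728448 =0.46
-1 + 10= 9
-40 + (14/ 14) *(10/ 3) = -110/ 3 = -36.67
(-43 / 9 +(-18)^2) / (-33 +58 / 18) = -10.72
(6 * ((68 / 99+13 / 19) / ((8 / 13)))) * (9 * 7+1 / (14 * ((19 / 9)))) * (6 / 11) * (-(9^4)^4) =-1041670127383715332661769 / 1223068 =-851686191923683174.33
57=57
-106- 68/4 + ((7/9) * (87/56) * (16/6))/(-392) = -433973/3528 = -123.01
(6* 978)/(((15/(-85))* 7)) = -33252/7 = -4750.29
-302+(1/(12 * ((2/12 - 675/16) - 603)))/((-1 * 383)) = -3581135022/11858063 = -302.00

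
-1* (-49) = 49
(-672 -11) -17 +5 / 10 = -1399 / 2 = -699.50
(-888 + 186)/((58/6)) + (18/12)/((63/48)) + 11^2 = 10053/203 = 49.52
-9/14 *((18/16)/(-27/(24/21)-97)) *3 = 243/13510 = 0.02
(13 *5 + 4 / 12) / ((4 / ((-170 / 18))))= -4165 / 27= -154.26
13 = 13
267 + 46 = 313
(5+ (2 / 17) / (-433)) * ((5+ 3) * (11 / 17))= 3238664 / 125137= 25.88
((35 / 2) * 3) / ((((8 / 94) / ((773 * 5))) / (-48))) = -114442650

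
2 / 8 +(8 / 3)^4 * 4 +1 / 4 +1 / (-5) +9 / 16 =1316309 / 6480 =203.13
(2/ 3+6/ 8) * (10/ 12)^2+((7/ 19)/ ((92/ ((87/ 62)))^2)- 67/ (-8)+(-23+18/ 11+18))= 1100717993467/ 183598481088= 6.00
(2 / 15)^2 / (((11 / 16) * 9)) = 64 / 22275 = 0.00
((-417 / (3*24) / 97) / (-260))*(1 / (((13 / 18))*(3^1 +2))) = 417 / 6557200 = 0.00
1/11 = 0.09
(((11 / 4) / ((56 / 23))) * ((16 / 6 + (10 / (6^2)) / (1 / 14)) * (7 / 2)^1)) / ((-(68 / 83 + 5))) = -53867 / 12096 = -4.45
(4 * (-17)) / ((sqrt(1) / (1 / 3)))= -68 / 3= -22.67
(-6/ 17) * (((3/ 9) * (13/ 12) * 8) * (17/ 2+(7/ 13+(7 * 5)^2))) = -1258.24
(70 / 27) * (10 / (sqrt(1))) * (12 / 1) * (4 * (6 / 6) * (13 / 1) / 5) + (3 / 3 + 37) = 29462 / 9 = 3273.56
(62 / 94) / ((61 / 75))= 2325 / 2867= 0.81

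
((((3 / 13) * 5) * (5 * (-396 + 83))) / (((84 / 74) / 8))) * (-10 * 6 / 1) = 69486000 / 91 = 763582.42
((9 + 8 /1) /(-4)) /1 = -17 /4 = -4.25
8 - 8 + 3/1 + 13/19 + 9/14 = 1151/266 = 4.33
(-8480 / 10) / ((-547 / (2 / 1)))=1696 / 547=3.10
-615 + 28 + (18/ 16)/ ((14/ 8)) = -8209/ 14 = -586.36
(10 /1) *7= 70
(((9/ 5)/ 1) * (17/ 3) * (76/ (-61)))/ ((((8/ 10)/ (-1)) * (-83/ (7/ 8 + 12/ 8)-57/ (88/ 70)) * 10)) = -405042/ 20471905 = -0.02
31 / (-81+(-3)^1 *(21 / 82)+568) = 2542 / 39871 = 0.06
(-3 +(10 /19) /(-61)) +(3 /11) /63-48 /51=-17957410 /4551393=-3.95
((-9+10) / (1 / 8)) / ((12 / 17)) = 34 / 3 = 11.33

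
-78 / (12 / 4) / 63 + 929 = 58501 / 63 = 928.59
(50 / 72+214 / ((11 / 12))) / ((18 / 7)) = 649061 / 7128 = 91.06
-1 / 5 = -0.20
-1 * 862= -862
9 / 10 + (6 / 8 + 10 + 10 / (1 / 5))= 1233 / 20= 61.65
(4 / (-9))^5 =-1024 / 59049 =-0.02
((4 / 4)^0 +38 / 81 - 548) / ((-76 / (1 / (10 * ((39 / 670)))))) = 12.35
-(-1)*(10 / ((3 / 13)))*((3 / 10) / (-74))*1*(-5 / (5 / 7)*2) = 91 / 37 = 2.46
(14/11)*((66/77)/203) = 12/2233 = 0.01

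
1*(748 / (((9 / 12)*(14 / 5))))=7480 / 21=356.19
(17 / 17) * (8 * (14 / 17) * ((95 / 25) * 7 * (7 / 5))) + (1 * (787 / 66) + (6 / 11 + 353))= 17133377 / 28050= 610.82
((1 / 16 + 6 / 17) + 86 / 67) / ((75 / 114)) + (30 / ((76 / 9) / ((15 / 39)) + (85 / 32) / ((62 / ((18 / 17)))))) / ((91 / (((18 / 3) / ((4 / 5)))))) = 54865897452267 / 20359171905800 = 2.69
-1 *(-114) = 114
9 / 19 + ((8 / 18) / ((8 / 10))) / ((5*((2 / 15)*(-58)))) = 3037 / 6612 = 0.46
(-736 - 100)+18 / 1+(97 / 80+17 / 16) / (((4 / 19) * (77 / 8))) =-179713 / 220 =-816.88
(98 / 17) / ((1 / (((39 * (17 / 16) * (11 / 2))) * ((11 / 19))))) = 231231 / 304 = 760.63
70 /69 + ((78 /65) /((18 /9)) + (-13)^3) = -2195.39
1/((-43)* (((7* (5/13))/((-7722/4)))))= 50193/3010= 16.68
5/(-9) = -5/9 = -0.56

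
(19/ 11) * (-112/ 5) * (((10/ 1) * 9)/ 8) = -4788/ 11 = -435.27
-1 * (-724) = 724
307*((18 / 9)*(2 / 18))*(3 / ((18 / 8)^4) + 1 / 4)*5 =4928885 / 39366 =125.21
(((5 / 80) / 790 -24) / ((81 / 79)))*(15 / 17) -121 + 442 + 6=4499617 / 14688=306.35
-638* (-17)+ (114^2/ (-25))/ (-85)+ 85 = 23241371/ 2125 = 10937.12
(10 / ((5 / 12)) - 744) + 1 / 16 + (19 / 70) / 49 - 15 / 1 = -20166533 / 27440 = -734.93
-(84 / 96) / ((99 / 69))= -0.61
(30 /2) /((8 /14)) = 105 /4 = 26.25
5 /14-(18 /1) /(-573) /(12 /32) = 1179 /2674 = 0.44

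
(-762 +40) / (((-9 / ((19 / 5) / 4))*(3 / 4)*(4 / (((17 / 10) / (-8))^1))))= -116603 / 21600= -5.40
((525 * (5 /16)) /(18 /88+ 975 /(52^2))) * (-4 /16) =-125125 /1724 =-72.58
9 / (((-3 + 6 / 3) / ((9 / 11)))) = -81 / 11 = -7.36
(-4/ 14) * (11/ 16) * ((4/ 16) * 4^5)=-352/ 7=-50.29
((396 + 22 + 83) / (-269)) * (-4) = 2004 / 269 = 7.45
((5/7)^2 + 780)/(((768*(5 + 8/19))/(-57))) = -13806445/1292032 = -10.69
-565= -565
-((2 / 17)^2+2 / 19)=-654 / 5491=-0.12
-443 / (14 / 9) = -3987 / 14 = -284.79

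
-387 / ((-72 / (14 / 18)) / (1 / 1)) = 301 / 72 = 4.18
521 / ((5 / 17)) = 8857 / 5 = 1771.40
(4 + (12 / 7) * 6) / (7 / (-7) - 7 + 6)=-50 / 7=-7.14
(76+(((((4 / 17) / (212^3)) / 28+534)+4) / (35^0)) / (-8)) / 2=4.37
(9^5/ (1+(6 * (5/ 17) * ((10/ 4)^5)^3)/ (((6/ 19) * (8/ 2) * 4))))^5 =40379127532336257408461203894662719357537787855631521153024/ 204821257129307384434569190800670532449777911190233802234782851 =0.00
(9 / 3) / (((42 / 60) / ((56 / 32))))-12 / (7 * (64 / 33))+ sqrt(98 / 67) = 7.83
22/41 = 0.54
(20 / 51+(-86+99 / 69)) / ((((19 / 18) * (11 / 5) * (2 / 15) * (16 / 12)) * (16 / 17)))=-66646125 / 307648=-216.63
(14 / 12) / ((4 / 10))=35 / 12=2.92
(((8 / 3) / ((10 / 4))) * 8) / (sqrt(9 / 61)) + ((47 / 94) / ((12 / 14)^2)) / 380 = 49 / 27360 + 128 * sqrt(61) / 45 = 22.22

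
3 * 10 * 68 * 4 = 8160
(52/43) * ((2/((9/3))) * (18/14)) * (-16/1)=-4992/301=-16.58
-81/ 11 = -7.36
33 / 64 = 0.52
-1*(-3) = 3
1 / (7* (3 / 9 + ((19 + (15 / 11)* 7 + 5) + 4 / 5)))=165 / 40054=0.00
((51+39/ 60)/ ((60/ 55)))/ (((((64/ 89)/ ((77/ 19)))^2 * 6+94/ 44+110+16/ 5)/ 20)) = 2668237445335/ 325529029278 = 8.20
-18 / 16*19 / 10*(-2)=171 / 40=4.28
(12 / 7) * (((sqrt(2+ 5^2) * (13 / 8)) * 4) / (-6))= -39 * sqrt(3) / 7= -9.65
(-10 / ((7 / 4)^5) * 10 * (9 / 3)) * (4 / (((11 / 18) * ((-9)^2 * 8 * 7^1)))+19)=-1348403200 / 3882417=-347.31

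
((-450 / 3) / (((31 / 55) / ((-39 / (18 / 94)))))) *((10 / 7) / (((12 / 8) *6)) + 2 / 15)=30916600 / 1953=15830.31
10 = 10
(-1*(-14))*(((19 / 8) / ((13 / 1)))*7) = 931 / 52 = 17.90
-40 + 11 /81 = -39.86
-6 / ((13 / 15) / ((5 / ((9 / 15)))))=-750 / 13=-57.69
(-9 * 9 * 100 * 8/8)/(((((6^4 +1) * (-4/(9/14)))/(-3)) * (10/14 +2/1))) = -54675/49286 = -1.11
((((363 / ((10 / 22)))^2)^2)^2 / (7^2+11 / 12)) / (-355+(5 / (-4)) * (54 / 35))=-10856848142443587713923937318568 / 1169219921875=-9285548372314067755.39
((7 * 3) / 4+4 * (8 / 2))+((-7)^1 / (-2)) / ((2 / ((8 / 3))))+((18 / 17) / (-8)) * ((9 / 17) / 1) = 22409 / 867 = 25.85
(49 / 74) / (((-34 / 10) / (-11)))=2695 / 1258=2.14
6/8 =3/4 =0.75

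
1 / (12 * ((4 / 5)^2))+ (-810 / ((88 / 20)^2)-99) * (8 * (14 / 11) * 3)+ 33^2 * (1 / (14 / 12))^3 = -3616.07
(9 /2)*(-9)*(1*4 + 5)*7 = -5103 /2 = -2551.50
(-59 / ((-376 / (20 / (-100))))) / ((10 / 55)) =-649 / 3760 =-0.17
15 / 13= 1.15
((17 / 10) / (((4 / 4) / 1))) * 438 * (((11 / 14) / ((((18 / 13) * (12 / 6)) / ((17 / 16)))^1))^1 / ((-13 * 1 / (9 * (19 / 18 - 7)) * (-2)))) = -24831169 / 53760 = -461.89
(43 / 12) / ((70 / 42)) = 43 / 20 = 2.15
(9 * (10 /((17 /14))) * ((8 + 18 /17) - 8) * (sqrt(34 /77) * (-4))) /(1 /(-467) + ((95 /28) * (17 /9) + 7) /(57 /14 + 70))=-6645447360 * sqrt(2618) /291594149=-1166.09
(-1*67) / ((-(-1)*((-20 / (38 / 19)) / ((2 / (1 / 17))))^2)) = -19363 / 25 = -774.52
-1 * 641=-641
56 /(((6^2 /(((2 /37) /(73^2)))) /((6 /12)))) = 14 /1774557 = 0.00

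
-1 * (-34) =34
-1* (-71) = 71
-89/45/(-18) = 89/810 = 0.11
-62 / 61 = -1.02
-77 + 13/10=-757/10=-75.70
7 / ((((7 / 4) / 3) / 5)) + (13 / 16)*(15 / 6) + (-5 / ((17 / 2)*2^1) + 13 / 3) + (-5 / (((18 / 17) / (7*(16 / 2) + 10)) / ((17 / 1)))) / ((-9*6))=7234769 / 44064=164.19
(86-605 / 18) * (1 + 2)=943 / 6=157.17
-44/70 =-22/35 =-0.63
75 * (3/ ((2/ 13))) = 1462.50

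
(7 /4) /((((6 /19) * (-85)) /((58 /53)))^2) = 2125207 /730620900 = 0.00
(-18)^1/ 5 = -18/ 5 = -3.60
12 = 12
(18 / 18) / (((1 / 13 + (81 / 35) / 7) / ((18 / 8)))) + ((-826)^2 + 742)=683023.52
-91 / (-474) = 91 / 474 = 0.19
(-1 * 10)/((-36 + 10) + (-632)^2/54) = -27/19901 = -0.00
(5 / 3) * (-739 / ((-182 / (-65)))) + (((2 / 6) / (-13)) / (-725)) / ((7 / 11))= -174126853 / 395850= -439.88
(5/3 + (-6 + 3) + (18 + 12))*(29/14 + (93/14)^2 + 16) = 1783.04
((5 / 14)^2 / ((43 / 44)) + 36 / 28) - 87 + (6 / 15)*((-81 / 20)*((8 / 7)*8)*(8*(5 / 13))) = -17962661 / 136955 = -131.16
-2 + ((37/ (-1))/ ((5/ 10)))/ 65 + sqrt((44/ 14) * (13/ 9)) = -204/ 65 + sqrt(2002)/ 21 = -1.01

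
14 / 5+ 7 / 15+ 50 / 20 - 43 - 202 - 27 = -7987 / 30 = -266.23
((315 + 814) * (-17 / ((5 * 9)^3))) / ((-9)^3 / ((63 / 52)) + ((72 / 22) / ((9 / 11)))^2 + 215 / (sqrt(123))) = 40439651 * sqrt(123) / 37641276669375 + 903376124 / 2509418444625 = 0.00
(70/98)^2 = 0.51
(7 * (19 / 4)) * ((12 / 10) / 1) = 399 / 10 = 39.90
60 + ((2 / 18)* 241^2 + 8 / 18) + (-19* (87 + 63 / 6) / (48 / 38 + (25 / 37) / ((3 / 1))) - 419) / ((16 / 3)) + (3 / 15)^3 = 700846800407 / 113004000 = 6201.96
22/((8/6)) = 33/2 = 16.50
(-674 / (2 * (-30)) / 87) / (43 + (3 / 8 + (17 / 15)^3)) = 101100 / 35102441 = 0.00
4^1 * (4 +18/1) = 88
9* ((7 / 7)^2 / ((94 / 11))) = 99 / 94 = 1.05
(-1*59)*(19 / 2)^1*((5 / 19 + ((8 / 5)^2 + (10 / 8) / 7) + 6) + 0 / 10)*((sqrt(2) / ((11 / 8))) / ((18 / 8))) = -28254628*sqrt(2) / 17325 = -2306.38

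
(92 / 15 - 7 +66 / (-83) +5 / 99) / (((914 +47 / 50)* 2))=-331010 / 375903099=-0.00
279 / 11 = 25.36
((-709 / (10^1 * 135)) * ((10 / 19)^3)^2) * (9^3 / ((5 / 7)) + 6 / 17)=-11.40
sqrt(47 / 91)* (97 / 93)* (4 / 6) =194* sqrt(4277) / 25389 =0.50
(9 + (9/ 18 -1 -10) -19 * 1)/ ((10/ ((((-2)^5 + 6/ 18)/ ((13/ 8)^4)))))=797696/ 85683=9.31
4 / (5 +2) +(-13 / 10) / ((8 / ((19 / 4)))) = -449 / 2240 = -0.20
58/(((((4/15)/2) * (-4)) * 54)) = -2.01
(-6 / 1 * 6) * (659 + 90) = -26964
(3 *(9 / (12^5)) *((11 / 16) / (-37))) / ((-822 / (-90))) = -55 / 249151488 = -0.00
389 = 389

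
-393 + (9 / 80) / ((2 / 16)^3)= -1677 / 5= -335.40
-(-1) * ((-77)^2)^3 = 208422380089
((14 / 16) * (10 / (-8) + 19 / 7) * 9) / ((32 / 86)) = 15867 / 512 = 30.99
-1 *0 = 0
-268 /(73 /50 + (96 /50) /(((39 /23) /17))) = -174200 /13461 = -12.94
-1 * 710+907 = 197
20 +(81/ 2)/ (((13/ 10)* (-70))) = 3559/ 182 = 19.55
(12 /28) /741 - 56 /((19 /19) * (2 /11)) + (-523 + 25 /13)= -1433473 /1729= -829.08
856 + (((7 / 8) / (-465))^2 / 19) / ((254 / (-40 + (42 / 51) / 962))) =467456238134194223 / 546093736156800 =856.00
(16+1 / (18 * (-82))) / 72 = 23615 / 106272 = 0.22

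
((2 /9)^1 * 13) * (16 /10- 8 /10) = 104 /45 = 2.31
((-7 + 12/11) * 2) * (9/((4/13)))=-7605/22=-345.68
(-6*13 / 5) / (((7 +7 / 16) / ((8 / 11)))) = -9984 / 6545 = -1.53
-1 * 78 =-78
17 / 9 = 1.89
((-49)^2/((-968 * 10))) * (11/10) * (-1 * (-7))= -16807/8800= -1.91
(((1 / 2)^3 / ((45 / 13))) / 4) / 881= 13 / 1268640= 0.00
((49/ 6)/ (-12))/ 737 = -49/ 53064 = -0.00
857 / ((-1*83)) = -857 / 83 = -10.33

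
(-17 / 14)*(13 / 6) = -221 / 84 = -2.63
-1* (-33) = 33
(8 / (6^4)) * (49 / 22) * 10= 245 / 1782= 0.14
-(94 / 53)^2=-8836 / 2809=-3.15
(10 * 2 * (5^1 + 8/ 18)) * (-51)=-16660/ 3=-5553.33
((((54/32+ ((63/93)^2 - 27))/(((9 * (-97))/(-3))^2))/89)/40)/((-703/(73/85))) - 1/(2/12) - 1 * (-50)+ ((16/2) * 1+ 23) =2308194229517739653/30775923060195200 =75.00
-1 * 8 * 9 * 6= -432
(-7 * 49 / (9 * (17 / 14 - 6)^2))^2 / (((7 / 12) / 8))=20661046784 / 544080267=37.97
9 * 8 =72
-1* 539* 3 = -1617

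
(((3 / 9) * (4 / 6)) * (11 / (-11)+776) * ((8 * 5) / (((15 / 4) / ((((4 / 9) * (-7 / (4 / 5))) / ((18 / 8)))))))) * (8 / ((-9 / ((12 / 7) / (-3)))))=-31744000 / 19683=-1612.76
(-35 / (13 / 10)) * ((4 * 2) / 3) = -2800 / 39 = -71.79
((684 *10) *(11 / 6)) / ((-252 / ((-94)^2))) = -9233620 / 21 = -439696.19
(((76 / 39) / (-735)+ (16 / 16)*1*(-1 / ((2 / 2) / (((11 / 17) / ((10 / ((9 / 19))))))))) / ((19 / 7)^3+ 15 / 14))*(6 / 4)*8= -17266564 / 910322205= -0.02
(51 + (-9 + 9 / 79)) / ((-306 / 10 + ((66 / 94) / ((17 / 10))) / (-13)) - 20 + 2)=-57595915 / 66509863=-0.87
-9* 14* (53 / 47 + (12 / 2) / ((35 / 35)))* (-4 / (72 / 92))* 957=206463180 / 47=4392833.62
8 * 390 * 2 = 6240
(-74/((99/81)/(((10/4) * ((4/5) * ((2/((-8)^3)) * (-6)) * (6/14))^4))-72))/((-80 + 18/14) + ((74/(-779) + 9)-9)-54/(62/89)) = 6479427087/1604894218008072368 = 0.00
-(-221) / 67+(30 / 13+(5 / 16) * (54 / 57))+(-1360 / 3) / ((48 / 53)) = -589393261 / 1191528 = -494.65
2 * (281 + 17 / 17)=564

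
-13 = -13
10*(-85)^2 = 72250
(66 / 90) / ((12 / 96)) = 5.87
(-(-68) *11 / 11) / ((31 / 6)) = 408 / 31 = 13.16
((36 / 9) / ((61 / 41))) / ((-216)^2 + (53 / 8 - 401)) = 1312 / 22575673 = 0.00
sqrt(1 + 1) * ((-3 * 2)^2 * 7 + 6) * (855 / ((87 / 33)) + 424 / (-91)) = 217638222 * sqrt(2) / 2639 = 116630.13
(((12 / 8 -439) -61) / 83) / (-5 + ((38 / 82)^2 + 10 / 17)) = 1.43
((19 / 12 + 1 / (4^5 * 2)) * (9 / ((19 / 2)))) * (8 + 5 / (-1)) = 87579 / 19456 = 4.50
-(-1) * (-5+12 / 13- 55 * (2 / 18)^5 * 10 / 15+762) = 1745427961 / 2302911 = 757.92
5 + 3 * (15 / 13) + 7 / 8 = 971 / 104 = 9.34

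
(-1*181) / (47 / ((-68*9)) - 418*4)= 110772 / 1023311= 0.11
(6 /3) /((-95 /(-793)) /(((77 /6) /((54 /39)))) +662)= 793793 /262750613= 0.00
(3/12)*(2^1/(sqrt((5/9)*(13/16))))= 6*sqrt(65)/65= 0.74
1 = 1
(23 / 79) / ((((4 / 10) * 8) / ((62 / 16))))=3565 / 10112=0.35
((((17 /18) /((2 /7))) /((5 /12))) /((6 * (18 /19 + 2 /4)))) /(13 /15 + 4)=2261 /12045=0.19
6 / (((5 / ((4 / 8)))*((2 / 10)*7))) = 3 / 7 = 0.43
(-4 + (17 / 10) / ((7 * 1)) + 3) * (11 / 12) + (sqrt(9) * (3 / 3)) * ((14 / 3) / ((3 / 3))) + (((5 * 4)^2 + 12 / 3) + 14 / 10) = 418.71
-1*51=-51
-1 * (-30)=30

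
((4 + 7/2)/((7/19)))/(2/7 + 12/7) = 285/28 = 10.18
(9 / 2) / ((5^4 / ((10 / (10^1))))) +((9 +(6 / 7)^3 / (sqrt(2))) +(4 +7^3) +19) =108 * sqrt(2) / 343 +468759 / 1250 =375.45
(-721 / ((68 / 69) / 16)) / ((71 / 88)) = -17511648 / 1207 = -14508.41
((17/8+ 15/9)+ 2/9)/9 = 289/648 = 0.45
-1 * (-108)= 108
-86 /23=-3.74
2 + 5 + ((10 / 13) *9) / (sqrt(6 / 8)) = 7 + 60 *sqrt(3) / 13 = 14.99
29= 29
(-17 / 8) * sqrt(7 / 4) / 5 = -17 * sqrt(7) / 80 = -0.56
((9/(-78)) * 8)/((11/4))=-0.34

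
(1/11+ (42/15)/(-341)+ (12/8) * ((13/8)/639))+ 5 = 29555893/5810640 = 5.09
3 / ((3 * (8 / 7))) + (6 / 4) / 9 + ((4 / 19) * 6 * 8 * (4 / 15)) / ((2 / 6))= 20807 / 2280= 9.13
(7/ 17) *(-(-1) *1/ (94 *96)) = 7/ 153408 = 0.00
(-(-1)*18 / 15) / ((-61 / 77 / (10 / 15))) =-308 / 305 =-1.01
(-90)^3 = -729000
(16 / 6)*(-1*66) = -176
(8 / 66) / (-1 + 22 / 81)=-108 / 649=-0.17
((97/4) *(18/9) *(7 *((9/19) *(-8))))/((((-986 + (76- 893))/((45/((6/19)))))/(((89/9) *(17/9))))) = 10273270/5409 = 1899.29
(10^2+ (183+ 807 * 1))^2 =1188100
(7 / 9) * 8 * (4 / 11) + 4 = 620 / 99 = 6.26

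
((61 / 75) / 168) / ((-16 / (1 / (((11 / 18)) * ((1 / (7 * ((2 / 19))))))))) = -61 / 167200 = -0.00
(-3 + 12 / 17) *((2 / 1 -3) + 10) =-20.65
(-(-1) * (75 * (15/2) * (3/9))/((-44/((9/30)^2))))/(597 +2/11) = -0.00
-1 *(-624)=624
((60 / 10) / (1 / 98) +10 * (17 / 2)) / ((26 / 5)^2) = 16825 / 676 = 24.89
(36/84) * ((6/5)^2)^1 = 108/175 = 0.62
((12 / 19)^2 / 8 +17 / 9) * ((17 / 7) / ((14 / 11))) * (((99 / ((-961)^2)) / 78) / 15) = 0.00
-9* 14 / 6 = -21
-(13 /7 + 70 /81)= -2.72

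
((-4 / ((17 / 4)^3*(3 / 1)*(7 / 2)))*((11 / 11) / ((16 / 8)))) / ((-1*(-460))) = -64 / 11864895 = -0.00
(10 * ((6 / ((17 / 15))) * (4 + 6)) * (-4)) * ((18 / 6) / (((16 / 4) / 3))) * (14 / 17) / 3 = -378000 / 289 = -1307.96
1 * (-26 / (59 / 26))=-676 / 59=-11.46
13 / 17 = 0.76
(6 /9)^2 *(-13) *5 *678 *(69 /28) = -337870 /7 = -48267.14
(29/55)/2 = 29/110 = 0.26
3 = 3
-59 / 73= -0.81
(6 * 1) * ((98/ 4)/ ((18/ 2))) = 49/ 3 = 16.33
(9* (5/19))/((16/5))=225/304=0.74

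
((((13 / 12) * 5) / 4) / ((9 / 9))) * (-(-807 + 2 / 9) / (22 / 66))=3277.53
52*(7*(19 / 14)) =494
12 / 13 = 0.92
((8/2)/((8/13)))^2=169/4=42.25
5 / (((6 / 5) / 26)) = 325 / 3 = 108.33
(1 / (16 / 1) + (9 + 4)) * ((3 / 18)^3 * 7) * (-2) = -1463 / 1728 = -0.85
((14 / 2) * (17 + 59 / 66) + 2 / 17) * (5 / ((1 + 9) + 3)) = 703355 / 14586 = 48.22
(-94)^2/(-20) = -2209/5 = -441.80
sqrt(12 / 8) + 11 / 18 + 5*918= sqrt(6) / 2 + 82631 / 18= 4591.84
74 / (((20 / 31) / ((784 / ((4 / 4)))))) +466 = 451954 / 5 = 90390.80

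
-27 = -27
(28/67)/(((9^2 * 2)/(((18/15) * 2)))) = 0.01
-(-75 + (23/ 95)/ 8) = 56977/ 760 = 74.97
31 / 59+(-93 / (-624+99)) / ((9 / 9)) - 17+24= 79529 / 10325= 7.70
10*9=90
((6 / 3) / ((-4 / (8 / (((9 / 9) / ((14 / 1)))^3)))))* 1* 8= -87808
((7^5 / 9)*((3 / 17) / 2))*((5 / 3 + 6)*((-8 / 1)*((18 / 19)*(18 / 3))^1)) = -18554928 / 323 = -57445.60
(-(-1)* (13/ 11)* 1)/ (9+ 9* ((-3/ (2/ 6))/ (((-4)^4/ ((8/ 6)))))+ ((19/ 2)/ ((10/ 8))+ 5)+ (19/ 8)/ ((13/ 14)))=54080/ 1086151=0.05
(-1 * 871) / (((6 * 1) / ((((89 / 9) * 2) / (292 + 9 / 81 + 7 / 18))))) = -11926 / 1215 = -9.82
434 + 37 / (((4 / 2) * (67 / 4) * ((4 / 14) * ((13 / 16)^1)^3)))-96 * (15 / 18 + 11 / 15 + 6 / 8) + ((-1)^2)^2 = 161776857 / 735995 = 219.81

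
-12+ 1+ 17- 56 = -50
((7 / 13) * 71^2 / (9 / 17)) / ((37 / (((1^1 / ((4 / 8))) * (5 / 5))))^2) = 2399516 / 160173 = 14.98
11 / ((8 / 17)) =187 / 8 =23.38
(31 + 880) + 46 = 957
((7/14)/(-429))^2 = 0.00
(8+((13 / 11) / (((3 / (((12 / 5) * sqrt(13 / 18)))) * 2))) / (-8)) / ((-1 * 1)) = -8+13 * sqrt(26) / 1320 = -7.95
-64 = -64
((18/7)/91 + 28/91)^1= 214/637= 0.34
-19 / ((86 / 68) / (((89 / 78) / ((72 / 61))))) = -1753567 / 120744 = -14.52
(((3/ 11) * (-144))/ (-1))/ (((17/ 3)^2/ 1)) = 3888/ 3179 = 1.22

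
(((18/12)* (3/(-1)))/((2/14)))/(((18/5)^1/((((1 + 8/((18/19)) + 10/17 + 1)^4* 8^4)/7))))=-75856710.70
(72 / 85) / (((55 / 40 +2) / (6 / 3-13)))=-704 / 255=-2.76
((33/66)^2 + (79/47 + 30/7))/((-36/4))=-909/1316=-0.69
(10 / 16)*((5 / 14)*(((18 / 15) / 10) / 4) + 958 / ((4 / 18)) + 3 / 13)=2694.53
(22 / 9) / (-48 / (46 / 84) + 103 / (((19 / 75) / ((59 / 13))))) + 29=2606176835 / 89863857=29.00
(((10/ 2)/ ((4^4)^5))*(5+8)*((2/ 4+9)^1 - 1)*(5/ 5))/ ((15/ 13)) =2873/ 6597069766656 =0.00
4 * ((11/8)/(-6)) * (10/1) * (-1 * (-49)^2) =132055/6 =22009.17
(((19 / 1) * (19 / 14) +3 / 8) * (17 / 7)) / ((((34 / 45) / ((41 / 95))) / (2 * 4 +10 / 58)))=128118645 / 431984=296.58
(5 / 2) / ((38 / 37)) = 185 / 76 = 2.43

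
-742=-742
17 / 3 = 5.67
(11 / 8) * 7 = 77 / 8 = 9.62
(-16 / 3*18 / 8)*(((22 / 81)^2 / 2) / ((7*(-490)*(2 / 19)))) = 4598 / 3750705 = 0.00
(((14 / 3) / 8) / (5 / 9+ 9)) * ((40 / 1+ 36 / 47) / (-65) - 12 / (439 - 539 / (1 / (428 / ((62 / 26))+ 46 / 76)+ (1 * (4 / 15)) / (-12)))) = -269193390333 / 7026932441360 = -0.04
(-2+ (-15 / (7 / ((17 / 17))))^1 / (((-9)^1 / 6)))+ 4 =24 / 7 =3.43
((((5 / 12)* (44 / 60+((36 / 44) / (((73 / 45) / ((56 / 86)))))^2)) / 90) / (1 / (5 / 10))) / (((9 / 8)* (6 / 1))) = 15043704251 / 52149095525340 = 0.00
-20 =-20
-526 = -526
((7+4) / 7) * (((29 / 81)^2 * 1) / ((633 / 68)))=629068 / 29071791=0.02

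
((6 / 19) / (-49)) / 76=-3 / 35378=-0.00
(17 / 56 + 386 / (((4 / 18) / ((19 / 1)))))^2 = 3415787794225 / 3136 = 1089218046.63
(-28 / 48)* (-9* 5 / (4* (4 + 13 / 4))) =105 / 116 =0.91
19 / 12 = 1.58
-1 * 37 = -37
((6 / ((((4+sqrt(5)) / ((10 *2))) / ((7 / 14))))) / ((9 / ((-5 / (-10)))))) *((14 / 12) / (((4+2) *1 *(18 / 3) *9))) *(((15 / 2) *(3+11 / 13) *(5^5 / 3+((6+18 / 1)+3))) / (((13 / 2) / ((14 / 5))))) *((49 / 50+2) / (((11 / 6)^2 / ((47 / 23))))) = 44005171280 / 419061357- 11001292820 *sqrt(5) / 419061357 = 46.31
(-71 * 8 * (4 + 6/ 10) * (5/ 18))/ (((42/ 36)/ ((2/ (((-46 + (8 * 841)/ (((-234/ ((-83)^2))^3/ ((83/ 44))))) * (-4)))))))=-153438796368/ 159749954867587133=-0.00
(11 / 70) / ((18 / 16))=44 / 315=0.14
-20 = -20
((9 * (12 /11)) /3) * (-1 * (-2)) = 6.55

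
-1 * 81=-81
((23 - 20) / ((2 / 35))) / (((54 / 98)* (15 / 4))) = 686 / 27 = 25.41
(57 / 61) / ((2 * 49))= 57 / 5978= 0.01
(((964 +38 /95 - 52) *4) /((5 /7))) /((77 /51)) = 930648 /275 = 3384.17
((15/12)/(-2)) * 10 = -25/4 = -6.25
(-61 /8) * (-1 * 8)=61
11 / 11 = 1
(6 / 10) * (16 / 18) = 8 / 15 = 0.53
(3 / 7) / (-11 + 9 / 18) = -2 / 49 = -0.04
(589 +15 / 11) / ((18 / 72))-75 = 25151 / 11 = 2286.45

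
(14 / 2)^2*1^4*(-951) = -46599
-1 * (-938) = 938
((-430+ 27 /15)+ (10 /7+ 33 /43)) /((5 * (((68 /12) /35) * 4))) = -480852 /3655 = -131.56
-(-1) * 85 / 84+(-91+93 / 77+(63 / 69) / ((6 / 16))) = -262145 / 3036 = -86.35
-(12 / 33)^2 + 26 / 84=901 / 5082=0.18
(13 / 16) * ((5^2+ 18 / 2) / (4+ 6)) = 221 / 80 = 2.76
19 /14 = 1.36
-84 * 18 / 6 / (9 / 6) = -168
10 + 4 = 14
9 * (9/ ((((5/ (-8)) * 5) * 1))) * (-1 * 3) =1944/ 25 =77.76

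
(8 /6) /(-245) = -4 /735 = -0.01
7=7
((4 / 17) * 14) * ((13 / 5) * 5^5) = 455000 / 17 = 26764.71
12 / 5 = 2.40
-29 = -29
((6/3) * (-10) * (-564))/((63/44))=165440/21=7878.10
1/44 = 0.02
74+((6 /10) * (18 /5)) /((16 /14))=7589 /100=75.89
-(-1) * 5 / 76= 0.07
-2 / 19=-0.11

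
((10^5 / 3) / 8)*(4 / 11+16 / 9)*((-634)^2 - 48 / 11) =3586437159.47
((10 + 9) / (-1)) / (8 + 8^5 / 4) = -19 / 8200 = -0.00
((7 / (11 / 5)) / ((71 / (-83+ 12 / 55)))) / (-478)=31871 / 4106498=0.01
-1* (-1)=1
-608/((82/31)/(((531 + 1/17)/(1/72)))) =-6125750784/697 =-8788738.57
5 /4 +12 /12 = 9 /4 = 2.25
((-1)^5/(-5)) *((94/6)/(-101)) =-47/1515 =-0.03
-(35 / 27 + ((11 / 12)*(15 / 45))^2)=-1801 / 1296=-1.39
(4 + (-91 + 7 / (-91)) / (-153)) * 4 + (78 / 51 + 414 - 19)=825257 / 1989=414.91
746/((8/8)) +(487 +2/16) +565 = 14385/8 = 1798.12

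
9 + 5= 14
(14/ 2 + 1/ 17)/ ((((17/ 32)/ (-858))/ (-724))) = 2385377280/ 289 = 8253900.62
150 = 150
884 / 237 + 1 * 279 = 67007 / 237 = 282.73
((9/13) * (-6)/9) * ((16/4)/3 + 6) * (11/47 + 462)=-955900/611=-1564.48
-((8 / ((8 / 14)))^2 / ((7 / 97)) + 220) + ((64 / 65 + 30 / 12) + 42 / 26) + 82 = -28489 / 10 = -2848.90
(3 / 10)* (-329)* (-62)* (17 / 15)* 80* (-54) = -149802912 / 5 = -29960582.40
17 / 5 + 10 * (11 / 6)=326 / 15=21.73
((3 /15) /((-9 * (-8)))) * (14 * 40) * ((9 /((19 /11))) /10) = 77 /95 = 0.81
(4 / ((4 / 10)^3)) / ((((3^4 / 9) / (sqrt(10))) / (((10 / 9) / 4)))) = 625* sqrt(10) / 324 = 6.10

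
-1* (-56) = 56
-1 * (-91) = 91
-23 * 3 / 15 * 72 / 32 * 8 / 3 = -27.60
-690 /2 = -345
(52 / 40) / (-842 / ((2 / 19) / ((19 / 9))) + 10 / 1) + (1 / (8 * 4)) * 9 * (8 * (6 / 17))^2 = 984219867 / 438964990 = 2.24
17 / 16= 1.06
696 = 696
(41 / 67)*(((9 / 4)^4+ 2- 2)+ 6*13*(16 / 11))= 16058019 / 188672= 85.11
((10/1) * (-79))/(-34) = 395/17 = 23.24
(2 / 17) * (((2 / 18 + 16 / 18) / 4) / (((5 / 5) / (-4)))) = -2 / 17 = -0.12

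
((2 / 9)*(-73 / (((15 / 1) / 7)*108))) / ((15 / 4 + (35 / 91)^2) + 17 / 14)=-1209026 / 88176195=-0.01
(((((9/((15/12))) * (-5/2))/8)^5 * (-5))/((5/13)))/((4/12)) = 2302911/1024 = 2248.94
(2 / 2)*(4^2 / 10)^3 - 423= -52363 / 125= -418.90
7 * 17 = 119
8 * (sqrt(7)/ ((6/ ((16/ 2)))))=32 * sqrt(7)/ 3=28.22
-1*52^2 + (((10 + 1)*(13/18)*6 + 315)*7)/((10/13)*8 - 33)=-2930096/1047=-2798.56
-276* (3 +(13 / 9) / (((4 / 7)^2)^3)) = -12278.86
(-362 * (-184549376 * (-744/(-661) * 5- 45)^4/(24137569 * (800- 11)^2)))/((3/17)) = 60542.23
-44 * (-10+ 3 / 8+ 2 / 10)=4147 / 10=414.70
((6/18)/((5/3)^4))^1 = 27/625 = 0.04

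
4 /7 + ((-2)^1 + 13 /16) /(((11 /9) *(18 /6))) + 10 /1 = 12625 /1232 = 10.25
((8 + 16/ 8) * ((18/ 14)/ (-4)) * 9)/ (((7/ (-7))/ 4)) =810/ 7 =115.71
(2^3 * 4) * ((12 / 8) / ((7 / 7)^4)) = 48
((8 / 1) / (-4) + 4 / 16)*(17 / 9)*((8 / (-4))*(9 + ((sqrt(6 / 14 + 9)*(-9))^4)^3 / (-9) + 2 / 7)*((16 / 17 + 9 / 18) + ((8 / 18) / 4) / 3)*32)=-28157951187423933720953384 / 4084101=-6894528609215083985.67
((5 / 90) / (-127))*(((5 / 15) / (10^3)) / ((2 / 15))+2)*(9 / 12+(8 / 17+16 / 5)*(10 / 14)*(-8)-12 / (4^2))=6942 / 377825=0.02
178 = 178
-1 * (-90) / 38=45 / 19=2.37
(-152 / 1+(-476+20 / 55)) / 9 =-6904 / 99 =-69.74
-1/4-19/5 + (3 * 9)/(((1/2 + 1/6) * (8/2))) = 243/40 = 6.08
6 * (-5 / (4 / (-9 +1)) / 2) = 30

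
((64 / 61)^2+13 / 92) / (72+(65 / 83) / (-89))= 3140989335 / 182051815268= 0.02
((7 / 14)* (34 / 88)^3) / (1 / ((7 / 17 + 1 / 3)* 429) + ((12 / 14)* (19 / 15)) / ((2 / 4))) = 42472885 / 3202755776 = 0.01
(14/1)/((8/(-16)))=-28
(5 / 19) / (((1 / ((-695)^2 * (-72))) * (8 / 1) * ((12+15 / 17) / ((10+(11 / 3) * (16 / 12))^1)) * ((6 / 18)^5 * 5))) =-89126806950 / 1387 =-64258692.83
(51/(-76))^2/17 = 153/5776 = 0.03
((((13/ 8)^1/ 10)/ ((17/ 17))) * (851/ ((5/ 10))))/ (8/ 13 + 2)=105.75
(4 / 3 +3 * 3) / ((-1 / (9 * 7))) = -651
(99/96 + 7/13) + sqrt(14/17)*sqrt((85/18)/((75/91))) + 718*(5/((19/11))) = 7*sqrt(195)/45 + 16440247/7904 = 2082.16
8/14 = 4/7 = 0.57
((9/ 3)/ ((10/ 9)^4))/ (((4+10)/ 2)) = 19683/ 70000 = 0.28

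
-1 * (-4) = 4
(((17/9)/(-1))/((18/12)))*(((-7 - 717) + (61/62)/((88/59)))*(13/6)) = 96909605/49104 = 1973.56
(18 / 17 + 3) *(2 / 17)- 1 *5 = -1307 / 289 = -4.52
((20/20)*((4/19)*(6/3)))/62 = 0.01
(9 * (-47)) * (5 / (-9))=235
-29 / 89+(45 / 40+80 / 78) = 50671 / 27768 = 1.82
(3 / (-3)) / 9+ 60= 539 / 9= 59.89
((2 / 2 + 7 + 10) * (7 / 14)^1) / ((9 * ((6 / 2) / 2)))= 2 / 3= 0.67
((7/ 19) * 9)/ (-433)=-0.01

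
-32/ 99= -0.32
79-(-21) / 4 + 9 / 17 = 5765 / 68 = 84.78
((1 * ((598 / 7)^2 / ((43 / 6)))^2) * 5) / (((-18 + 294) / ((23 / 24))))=79925388010 / 4439449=18003.45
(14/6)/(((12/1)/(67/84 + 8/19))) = 1945/8208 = 0.24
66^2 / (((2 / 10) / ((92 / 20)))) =100188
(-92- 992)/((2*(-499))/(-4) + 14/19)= -41192/9509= -4.33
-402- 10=-412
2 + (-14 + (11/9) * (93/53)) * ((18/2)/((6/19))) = -335.88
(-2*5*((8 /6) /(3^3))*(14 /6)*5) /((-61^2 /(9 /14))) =100 /100467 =0.00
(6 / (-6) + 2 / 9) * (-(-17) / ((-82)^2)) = -119 / 60516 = -0.00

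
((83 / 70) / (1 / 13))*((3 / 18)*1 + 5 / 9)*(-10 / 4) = -27.83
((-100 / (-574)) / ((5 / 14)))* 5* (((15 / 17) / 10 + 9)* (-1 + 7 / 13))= -92700 / 9061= -10.23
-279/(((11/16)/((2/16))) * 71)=-558/781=-0.71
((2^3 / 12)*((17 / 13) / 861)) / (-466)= -17 / 7823907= -0.00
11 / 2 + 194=399 / 2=199.50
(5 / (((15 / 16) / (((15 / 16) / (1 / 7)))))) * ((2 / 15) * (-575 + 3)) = -8008 / 3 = -2669.33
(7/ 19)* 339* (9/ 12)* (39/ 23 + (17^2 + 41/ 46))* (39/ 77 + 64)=67754951307/ 38456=1761882.45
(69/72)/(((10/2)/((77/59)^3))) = 10500259/24645480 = 0.43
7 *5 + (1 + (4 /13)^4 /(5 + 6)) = 11310412 /314171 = 36.00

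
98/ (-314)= -49/ 157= -0.31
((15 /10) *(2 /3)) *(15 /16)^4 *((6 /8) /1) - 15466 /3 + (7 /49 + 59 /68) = -482315185553 /93585408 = -5153.74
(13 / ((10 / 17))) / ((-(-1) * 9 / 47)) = 10387 / 90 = 115.41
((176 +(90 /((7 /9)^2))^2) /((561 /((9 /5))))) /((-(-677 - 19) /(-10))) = -1.03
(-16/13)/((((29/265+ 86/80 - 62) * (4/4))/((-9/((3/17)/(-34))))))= 58817280/1676077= 35.09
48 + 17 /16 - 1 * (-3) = 833 /16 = 52.06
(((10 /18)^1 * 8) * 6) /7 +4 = 164 /21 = 7.81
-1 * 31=-31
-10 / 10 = -1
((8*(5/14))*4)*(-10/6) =-19.05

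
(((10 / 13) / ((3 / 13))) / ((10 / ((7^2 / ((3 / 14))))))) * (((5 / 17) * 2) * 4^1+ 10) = 48020 / 51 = 941.57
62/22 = 31/11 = 2.82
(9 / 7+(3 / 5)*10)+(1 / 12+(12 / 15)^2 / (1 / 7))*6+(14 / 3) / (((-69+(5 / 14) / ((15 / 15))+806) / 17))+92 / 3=709313677 / 10839150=65.44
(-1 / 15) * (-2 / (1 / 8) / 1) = 1.07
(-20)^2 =400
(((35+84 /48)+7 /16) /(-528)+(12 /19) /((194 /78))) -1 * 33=-510941833 /15569664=-32.82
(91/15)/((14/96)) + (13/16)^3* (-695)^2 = 5306881593/20480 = 259125.08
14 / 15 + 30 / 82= 799 / 615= 1.30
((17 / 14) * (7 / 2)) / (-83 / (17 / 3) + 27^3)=289 / 1337448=0.00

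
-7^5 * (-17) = 285719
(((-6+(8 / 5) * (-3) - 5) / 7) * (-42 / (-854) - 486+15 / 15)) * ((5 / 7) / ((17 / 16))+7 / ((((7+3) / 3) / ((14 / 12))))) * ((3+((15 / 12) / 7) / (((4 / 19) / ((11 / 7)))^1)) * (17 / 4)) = 4213756122189 / 66953600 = 62935.47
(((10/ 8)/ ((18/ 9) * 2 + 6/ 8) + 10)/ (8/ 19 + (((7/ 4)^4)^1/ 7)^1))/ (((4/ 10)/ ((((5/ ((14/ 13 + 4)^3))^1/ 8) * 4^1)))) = 5712200/ 20520027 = 0.28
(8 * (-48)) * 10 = -3840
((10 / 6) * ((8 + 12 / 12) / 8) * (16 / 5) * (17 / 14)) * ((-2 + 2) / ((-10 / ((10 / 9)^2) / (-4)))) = 0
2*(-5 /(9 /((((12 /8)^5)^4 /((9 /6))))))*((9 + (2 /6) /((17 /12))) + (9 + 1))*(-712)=18791830818945 /557056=33734186.18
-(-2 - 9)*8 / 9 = 88 / 9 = 9.78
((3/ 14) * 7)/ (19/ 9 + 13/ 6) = 27/ 77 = 0.35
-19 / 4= -4.75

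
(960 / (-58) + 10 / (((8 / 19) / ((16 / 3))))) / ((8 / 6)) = 82.59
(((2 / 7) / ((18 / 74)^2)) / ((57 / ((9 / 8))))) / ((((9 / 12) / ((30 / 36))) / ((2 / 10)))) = 1369 / 64638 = 0.02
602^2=362404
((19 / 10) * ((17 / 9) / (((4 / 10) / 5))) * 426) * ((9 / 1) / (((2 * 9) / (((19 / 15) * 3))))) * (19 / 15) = 8278813 / 180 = 45993.41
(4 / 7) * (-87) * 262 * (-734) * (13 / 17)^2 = 11310018096 / 2023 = 5590715.82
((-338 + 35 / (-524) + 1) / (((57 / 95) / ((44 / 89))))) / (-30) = 1942853 / 209862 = 9.26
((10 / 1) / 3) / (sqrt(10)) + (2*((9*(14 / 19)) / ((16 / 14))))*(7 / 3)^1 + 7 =sqrt(10) / 3 + 1295 / 38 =35.13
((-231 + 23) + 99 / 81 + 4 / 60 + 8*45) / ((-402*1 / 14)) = -5.34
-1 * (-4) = 4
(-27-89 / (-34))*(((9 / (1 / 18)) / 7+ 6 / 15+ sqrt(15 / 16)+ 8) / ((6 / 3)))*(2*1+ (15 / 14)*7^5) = -4120645638 / 595-29859751*sqrt(15) / 544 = -7138040.00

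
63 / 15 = 21 / 5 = 4.20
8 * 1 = 8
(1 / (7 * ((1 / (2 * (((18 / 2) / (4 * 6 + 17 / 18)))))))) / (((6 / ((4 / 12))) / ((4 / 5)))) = 72 / 15715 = 0.00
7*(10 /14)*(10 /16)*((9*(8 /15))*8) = 120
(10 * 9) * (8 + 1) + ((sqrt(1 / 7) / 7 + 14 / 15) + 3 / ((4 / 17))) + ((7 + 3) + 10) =sqrt(7) / 49 + 50621 / 60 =843.74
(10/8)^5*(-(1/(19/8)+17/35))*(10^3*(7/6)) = -15703125/4864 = -3228.44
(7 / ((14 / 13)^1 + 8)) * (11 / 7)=143 / 118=1.21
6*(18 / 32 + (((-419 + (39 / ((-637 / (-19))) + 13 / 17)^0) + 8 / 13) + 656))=1435.07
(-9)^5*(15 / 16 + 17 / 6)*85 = -302822955 / 16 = -18926434.69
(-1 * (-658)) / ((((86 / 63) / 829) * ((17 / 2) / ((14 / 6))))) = 80185854 / 731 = 109693.37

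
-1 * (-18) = 18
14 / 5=2.80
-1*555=-555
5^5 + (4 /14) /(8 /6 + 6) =240628 /77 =3125.04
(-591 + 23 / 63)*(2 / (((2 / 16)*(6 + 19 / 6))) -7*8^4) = 11735021888 / 693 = 16933653.52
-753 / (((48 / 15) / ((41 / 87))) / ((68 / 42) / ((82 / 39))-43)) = 1901325 / 406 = 4683.07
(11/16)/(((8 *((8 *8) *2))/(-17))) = -187/16384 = -0.01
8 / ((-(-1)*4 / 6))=12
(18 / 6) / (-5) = -3 / 5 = -0.60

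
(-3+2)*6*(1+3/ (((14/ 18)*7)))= -456/ 49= -9.31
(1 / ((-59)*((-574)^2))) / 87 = -1 / 1691200308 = -0.00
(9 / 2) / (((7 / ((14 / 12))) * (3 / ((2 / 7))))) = 1 / 14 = 0.07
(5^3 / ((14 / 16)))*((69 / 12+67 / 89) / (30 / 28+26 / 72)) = 20835000 / 32129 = 648.48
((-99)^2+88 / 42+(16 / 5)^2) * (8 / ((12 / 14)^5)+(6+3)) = 26331877111 / 102060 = 258003.89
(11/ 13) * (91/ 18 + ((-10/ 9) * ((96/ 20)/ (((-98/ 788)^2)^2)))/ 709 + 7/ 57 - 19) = -696031021260817/ 18171886419414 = -38.30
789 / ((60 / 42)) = 5523 / 10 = 552.30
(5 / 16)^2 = 0.10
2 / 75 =0.03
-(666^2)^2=-196741925136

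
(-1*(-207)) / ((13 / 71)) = 14697 / 13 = 1130.54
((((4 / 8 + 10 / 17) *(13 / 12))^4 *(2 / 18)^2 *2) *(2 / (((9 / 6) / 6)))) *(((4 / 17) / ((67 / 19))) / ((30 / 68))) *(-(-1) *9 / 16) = 1017030334099 / 31329916439040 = 0.03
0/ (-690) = 0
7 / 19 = 0.37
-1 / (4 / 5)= -5 / 4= -1.25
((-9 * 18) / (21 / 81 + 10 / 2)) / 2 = -2187 / 142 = -15.40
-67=-67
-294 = -294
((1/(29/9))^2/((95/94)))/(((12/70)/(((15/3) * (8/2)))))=177660/15979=11.12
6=6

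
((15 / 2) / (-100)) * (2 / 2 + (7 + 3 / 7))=-177 / 280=-0.63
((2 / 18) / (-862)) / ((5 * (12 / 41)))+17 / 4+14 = 8494969 / 465480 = 18.25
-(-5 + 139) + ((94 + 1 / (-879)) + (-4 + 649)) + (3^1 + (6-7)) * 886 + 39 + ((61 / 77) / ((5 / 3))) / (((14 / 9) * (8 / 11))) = 8326206673 / 3445680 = 2416.42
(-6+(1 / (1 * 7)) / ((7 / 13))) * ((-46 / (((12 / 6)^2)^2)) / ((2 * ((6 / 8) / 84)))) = 6463 / 7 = 923.29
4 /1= 4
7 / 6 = 1.17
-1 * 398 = -398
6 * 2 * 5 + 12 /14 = 60.86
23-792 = -769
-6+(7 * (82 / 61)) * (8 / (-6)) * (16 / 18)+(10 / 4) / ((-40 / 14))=-237529 / 13176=-18.03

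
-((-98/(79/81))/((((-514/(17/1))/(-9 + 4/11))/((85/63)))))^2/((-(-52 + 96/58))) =-433802446772625/14564267635588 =-29.79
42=42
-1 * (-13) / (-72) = -13 / 72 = -0.18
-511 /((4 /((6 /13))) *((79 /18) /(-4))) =53.74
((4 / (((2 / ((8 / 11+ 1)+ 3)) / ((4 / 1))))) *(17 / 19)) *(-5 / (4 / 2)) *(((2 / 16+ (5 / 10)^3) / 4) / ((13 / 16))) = -6.51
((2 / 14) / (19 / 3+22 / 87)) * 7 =29 / 191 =0.15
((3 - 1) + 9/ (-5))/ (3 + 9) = 1/ 60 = 0.02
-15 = -15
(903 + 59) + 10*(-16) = 802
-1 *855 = -855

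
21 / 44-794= -34915 / 44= -793.52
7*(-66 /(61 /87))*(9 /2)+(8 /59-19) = -10739400 /3599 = -2984.00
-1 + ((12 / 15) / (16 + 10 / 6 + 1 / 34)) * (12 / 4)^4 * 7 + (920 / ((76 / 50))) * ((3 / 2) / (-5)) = -1416439 / 9025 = -156.95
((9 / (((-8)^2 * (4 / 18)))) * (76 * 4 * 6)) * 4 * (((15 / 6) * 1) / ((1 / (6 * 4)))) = 277020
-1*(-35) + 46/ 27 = 991/ 27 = 36.70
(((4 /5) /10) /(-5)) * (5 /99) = -2 /2475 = -0.00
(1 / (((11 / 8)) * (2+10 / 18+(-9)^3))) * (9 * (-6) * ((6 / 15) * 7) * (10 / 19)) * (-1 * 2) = -15552 / 97603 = -0.16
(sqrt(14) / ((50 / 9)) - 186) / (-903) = 62 / 301 - 3 * sqrt(14) / 15050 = 0.21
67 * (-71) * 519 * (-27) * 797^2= 42342930941769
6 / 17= 0.35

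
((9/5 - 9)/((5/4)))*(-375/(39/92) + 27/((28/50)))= 438408/91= 4817.67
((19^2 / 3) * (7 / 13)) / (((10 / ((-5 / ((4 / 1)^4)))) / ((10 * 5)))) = -63175 / 9984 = -6.33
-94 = -94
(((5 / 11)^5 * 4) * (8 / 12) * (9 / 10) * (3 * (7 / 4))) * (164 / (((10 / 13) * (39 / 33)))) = 645750 / 14641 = 44.11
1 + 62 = 63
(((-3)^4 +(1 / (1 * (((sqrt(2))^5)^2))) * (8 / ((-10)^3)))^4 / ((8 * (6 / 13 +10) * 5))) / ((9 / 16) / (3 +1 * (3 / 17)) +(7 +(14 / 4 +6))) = 429773156581620333456039 / 69675520000000000000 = 6168.21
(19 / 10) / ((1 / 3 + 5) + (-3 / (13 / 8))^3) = -125229 / 63200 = -1.98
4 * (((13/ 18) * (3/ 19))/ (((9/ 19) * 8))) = 13/ 108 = 0.12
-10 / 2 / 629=-5 / 629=-0.01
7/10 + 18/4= 26/5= 5.20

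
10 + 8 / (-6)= 26 / 3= 8.67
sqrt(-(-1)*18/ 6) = sqrt(3) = 1.73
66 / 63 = 22 / 21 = 1.05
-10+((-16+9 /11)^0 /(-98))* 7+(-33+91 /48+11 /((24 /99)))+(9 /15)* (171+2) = 181439 /1680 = 108.00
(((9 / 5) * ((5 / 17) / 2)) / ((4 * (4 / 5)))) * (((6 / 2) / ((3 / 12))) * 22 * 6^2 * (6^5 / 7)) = 103926240 / 119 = 873329.75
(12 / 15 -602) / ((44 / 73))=-997.45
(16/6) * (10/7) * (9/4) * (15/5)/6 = 30/7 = 4.29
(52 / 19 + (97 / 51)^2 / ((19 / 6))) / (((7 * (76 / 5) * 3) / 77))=0.94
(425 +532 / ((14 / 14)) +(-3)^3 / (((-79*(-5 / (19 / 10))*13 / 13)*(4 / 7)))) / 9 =5039003 / 47400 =106.31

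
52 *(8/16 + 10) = 546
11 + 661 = 672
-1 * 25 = -25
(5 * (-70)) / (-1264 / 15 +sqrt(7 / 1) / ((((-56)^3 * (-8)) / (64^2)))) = 3858750 * sqrt(7) / 26852476447 +111531252000 / 26852476447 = 4.15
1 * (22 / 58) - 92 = -2657 / 29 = -91.62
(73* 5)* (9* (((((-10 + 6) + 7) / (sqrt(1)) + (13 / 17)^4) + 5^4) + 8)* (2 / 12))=58196969115 / 167042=348397.22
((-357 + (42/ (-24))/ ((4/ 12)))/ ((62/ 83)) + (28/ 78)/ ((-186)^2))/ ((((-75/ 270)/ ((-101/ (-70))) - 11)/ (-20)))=-660855725495/ 762622692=-866.56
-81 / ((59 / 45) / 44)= -160380 / 59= -2718.31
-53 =-53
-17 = -17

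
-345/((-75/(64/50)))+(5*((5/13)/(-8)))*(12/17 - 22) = 1216249/110500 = 11.01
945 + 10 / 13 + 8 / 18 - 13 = 109186 / 117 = 933.21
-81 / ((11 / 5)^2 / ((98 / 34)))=-99225 / 2057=-48.24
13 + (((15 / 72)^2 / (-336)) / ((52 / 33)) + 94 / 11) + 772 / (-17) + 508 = 303704123167 / 627314688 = 484.13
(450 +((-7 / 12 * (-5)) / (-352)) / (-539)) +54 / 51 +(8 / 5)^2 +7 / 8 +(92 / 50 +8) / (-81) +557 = 1258221649637 / 1244073600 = 1011.37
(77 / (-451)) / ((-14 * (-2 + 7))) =1 / 410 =0.00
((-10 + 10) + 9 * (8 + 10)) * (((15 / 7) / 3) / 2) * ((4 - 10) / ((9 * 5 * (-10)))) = 27 / 35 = 0.77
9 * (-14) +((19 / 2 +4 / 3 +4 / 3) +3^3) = -521 / 6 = -86.83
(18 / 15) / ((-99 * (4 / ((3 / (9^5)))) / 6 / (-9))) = 1 / 120285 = 0.00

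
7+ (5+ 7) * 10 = 127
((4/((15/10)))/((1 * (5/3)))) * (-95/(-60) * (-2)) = -76/15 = -5.07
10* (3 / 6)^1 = 5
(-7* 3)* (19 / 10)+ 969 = 929.10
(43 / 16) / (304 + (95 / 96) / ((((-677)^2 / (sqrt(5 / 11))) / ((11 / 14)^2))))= 3197994695969965129728 / 361745260492974657094619-1274722947960 * sqrt(55) / 361745260492974657094619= 0.01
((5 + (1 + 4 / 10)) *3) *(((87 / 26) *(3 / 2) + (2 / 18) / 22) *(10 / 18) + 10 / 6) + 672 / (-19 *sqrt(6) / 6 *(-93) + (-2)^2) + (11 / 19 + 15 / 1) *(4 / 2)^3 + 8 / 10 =395808 *sqrt(6) / 1040731 + 80553225989276 / 381734927145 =211.95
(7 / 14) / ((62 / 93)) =0.75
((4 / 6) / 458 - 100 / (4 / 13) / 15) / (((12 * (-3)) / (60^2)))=1488400 / 687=2166.52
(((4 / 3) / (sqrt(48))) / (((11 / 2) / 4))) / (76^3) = sqrt(3) / 5432328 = 0.00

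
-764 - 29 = -793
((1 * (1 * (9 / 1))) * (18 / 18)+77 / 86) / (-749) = -851 / 64414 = -0.01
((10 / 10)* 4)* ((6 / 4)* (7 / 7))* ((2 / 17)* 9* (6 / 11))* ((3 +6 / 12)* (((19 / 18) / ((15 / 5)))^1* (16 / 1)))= 12768 / 187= 68.28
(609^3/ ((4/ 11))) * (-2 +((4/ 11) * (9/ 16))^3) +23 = -38315771400583/ 30976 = -1236950264.74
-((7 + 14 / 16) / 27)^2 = -49 / 576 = -0.09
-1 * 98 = -98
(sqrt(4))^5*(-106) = -3392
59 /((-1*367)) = -59 /367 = -0.16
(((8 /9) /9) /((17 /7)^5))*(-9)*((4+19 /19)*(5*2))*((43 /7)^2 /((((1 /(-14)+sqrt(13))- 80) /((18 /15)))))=19888731520*sqrt(13) /5341898174103+1592519145280 /5341898174103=0.31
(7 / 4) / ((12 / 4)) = 7 / 12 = 0.58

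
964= 964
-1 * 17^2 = -289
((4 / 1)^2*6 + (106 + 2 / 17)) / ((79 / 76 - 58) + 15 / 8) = -522272 / 142341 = -3.67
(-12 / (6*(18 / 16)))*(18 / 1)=-32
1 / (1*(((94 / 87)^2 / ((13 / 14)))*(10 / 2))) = 98397 / 618520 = 0.16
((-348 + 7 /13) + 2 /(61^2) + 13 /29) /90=-48679535 /12625353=-3.86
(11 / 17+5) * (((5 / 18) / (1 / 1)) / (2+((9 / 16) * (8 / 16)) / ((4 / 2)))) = 5120 / 6987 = 0.73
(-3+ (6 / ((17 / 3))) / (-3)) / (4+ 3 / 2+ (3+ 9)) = -114 / 595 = -0.19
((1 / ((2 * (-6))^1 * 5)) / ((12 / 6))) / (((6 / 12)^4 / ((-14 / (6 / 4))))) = 56 / 45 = 1.24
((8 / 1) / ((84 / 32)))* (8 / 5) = 512 / 105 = 4.88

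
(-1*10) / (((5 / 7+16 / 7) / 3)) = -10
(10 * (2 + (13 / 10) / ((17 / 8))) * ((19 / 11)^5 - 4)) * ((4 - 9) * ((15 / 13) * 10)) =-46924695000 / 2737867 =-17139.14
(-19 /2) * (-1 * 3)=57 /2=28.50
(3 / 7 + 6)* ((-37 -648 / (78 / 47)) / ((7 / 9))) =-2250585 / 637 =-3533.10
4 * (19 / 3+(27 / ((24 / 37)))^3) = 288510.00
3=3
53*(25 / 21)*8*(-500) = -5300000 / 21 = -252380.95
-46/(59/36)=-1656/59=-28.07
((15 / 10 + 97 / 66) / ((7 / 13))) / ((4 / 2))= 91 / 33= 2.76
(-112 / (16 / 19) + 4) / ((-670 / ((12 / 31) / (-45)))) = -86 / 51925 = -0.00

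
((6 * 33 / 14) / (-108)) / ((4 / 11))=-121 / 336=-0.36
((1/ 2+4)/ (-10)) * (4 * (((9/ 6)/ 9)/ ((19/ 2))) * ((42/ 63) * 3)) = -0.06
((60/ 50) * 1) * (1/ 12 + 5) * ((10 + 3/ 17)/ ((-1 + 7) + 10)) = 10553/ 2720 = 3.88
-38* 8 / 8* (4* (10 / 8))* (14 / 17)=-2660 / 17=-156.47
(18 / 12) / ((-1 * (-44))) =3 / 88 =0.03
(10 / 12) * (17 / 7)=85 / 42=2.02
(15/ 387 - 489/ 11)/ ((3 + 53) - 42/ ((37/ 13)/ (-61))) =-1165981/ 25100691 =-0.05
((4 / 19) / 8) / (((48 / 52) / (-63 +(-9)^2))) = 39 / 76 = 0.51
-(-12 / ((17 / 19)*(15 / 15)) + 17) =-61 / 17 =-3.59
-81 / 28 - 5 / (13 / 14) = -3013 / 364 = -8.28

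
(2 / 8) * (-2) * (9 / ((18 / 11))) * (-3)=33 / 4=8.25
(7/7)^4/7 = 1/7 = 0.14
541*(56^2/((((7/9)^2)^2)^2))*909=1354818748124736/117649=11515769348.87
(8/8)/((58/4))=2/29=0.07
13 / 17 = 0.76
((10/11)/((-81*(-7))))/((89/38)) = 380/555093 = 0.00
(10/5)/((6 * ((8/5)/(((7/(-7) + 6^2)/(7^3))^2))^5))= 30517578125/7843898946120450146304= 0.00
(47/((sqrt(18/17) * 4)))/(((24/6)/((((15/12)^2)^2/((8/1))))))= 29375 * sqrt(34)/196608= 0.87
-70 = -70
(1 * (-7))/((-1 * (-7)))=-1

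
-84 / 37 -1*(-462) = 17010 / 37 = 459.73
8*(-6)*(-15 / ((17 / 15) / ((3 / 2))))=16200 / 17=952.94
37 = 37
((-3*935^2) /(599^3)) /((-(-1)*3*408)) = -51425 /5158123176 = -0.00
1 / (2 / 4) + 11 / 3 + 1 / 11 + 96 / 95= 21218 / 3135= 6.77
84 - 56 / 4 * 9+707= 665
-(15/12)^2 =-1.56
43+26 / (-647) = 27795 / 647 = 42.96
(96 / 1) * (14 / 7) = 192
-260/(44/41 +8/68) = -18122/83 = -218.34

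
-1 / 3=-0.33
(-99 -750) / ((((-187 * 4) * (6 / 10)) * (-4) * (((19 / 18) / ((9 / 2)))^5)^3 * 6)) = -220097378.15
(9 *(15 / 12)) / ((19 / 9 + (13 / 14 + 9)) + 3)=567 / 758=0.75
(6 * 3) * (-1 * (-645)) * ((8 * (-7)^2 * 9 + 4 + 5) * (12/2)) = 246387420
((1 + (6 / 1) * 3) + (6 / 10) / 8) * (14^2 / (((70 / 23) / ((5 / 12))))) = 122843 / 240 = 511.85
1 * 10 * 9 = 90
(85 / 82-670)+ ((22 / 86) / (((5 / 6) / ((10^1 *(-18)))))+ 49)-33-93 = -2825099 / 3526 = -801.22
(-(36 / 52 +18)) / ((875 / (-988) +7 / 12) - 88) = 13851 / 65432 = 0.21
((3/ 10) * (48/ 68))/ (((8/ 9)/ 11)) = 891/ 340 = 2.62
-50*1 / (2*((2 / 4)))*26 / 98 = -650 / 49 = -13.27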